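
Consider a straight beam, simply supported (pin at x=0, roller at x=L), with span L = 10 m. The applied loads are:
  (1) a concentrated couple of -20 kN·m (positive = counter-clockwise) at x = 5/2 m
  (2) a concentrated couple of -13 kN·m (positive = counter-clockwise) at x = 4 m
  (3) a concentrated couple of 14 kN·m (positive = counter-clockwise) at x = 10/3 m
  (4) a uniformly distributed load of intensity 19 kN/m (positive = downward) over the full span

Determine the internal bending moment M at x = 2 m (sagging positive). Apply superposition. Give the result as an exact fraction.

M(2) = 741/5 kN·m

Load 1 — applied couple M₀=-20 kN·m at a=5/2 m (b=L-a=15/2):
  M_1 = M₀x/L  [x≤a] = (-20)·2/10 = -4 kN·m
Load 2 — applied couple M₀=-13 kN·m at a=4 m (b=L-a=6):
  M_2 = M₀x/L  [x≤a] = (-13)·2/10 = -13/5 kN·m
Load 3 — applied couple M₀=14 kN·m at a=10/3 m (b=L-a=20/3):
  M_3 = M₀x/L  [x≤a] = 14·2/10 = 14/5 kN·m
Load 4 — uniform load w=19 kN/m over full span:
  M_4 = wx(L-x)/2 = 19·2·(10-2)/2 = 152 kN·m
Superposition: M = Σ M_i = 741/5 kN·m ≈ 148.200000 kN·m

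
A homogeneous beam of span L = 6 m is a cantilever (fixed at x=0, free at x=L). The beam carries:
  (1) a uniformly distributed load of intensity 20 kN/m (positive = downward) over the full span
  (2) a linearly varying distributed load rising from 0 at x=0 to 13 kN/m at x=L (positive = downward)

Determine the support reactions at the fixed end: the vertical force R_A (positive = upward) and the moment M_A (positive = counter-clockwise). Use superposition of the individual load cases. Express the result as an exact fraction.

R_A = 159 kN, M_A = 516 kN·m

Load 1 — uniform load w=20 kN/m over full span:
  R_A = wL = 20·6 = 120 kN
  M_A = wL²/2 = 20·6²/2 = 360 kN·m
Load 2 — triangular load w₀=13 kN/m (0→w₀ over full span):
  R_A = w₀L/2 = 13·6/2 = 39 kN
  M_A = w₀L²/3 = 13·6²/3 = 156 kN·m
Superposition: R_A = 159 kN, M_A = 516 kN·m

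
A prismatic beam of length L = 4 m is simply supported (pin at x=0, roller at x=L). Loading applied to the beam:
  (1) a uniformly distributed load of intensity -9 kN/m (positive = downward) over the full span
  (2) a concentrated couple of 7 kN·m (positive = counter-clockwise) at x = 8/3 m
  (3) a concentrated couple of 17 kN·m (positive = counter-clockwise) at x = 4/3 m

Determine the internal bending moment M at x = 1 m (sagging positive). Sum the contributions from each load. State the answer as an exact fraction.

Load 1 — uniform load w=-9 kN/m over full span:
  M_1 = wx(L-x)/2 = (-9)·1·(4-1)/2 = -27/2 kN·m
Load 2 — applied couple M₀=7 kN·m at a=8/3 m (b=L-a=4/3):
  M_2 = M₀x/L  [x≤a] = 7·1/4 = 7/4 kN·m
Load 3 — applied couple M₀=17 kN·m at a=4/3 m (b=L-a=8/3):
  M_3 = M₀x/L  [x≤a] = 17·1/4 = 17/4 kN·m
Superposition: M = Σ M_i = -15/2 kN·m ≈ -7.500000 kN·m

M(1) = -15/2 kN·m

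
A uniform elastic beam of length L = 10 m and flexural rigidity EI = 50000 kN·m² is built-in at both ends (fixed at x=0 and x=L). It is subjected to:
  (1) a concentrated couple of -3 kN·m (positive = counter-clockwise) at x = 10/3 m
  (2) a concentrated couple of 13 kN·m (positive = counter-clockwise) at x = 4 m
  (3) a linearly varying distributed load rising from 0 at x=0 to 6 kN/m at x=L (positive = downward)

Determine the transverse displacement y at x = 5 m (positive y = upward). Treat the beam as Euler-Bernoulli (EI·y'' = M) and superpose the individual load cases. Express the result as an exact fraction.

y(5) = -1663/1200000 m

Load 1 — applied couple M₀=-3 kN·m at a=10/3 m (b=L-a=20/3):
  y_1 = (R_Ax³/6 - M_Ax²/2 - M₀(x-a)²/2)/EI  [x>a] with R_A=-2/5, M_A=0 = ((-2/5)·5³/6 - 0·5²/2 - (-3)·(5-(10/3))²/2)/50000 = -1/12000 m
Load 2 — applied couple M₀=13 kN·m at a=4 m (b=L-a=6):
  y_2 = (R_Ax³/6 - M_Ax²/2 - M₀(x-a)²/2)/EI  [x>a] with R_A=234/125, M_A=39/25 = ((234/125)·5³/6 - (39/25)·5²/2 - 13·(5-4)²/2)/50000 = 13/50000 m
Load 3 — triangular load w₀=6 kN/m (0→w₀ over full span):
  y_3 = -w₀x²(L-x)²(x+2L)/(120LEI) = -6·5²·(10-5)²·(5+2·10)/(120·10·50000) = -1/640 m
Superposition: y = Σ y_i = -1663/1200000 m ≈ -0.001386 m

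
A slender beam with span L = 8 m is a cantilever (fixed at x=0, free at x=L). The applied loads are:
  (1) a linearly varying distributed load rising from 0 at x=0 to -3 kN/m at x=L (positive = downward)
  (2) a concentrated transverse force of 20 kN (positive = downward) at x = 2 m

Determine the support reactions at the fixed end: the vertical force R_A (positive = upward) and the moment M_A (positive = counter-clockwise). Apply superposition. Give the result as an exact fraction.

R_A = 8 kN, M_A = -24 kN·m

Load 1 — triangular load w₀=-3 kN/m (0→w₀ over full span):
  R_A = w₀L/2 = (-3)·8/2 = -12 kN
  M_A = w₀L²/3 = (-3)·8²/3 = -64 kN·m
Load 2 — point force P=20 kN at a=2 m (b=L-a=6):
  R_A = P = 20 kN
  M_A = Pa = 20·2 = 40 kN·m
Superposition: R_A = 8 kN, M_A = -24 kN·m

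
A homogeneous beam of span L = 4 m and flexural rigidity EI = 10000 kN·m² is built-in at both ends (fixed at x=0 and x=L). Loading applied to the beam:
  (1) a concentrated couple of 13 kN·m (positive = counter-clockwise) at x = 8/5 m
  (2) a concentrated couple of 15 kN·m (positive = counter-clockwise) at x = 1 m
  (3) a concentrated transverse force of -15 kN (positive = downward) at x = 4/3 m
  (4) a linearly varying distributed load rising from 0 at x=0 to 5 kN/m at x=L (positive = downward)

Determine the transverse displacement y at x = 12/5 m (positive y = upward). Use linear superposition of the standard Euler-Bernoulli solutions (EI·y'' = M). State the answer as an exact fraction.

Load 1 — applied couple M₀=13 kN·m at a=8/5 m (b=L-a=12/5):
  y_1 = (R_Ax³/6 - M_Ax²/2 - M₀(x-a)²/2)/EI  [x>a] with R_A=117/25, M_A=39/25 = ((117/25)·(12/5)³/6 - (39/25)·(12/5)²/2 - 13·((12/5)-(8/5))²/2)/10000 = 416/1953125 m
Load 2 — applied couple M₀=15 kN·m at a=1 m (b=L-a=3):
  y_2 = (R_Ax³/6 - M_Ax²/2 - M₀(x-a)²/2)/EI  [x>a] with R_A=135/32, M_A=-45/16 = ((135/32)·(12/5)³/6 - (-45/16)·(12/5)²/2 - 15·((12/5)-1)²/2)/10000 = 39/125000 m
Load 3 — point force P=-15 kN at a=4/3 m (b=L-a=8/3):
  y_3 = -Pa²(L-x)²(3bL-(3b+a)(L-x))/(6L³EI)  [x>a] = -(-15)·(4/3)²·(4-(12/5))²·(3·(8/3)·4-(3·(8/3)+(4/3))·(4-(12/5)))/(6·4³·10000) = 128/421875 m
Load 4 — triangular load w₀=5 kN/m (0→w₀ over full span):
  y_4 = -w₀x²(L-x)²(x+2L)/(120LEI) = -5·(12/5)²·(4-(12/5))²·((12/5)+2·4)/(120·4·10000) = -312/1953125 m
Superposition: y = Σ y_i = 282089/421875000 m ≈ 0.000669 m

y(12/5) = 282089/421875000 m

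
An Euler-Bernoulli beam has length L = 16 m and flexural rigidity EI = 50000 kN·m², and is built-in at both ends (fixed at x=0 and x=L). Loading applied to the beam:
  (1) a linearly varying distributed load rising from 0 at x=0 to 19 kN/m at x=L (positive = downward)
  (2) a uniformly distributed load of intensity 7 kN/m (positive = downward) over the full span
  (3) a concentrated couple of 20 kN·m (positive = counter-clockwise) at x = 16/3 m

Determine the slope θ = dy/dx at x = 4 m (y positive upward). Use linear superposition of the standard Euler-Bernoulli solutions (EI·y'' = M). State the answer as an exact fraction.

Load 1 — triangular load w₀=19 kN/m (0→w₀ over full span):
  θ_1 = -w₀(2x(L-x)(L-2x)(x+2L)+x²(L-x)²)/(120LEI) = -19·(2·4·(16-4)·(16-2·4)·(4+2·16)+4²·(16-4)²)/(120·16·50000) = -741/125000 rad
Load 2 — uniform load w=7 kN/m over full span:
  θ_2 = -wx(L-x)(L-2x)/(12EI) = -7·4·(16-4)·(16-2·4)/(12·50000) = -14/3125 rad
Load 3 — applied couple M₀=20 kN·m at a=16/3 m (b=L-a=32/3):
  θ_3 = (R_Ax²/2 - M_Ax)/EI  [x≤a] with R_A=5/3, M_A=0 = ((5/3)·4²/2 - 0·4)/50000 = 1/3750 rad
Superposition: θ = Σ θ_i = -3803/375000 rad ≈ -0.010141 rad

θ(4) = -3803/375000 rad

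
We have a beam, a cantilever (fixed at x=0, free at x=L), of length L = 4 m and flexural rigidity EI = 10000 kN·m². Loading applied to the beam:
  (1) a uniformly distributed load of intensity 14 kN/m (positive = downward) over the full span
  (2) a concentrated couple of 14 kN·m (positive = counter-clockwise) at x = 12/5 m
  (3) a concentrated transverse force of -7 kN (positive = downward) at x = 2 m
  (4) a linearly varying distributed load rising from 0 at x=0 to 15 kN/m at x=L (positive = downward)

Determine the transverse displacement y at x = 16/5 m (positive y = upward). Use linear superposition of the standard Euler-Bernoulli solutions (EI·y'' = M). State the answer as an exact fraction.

y(16/5) = -376837/7812500 m

Load 1 — uniform load w=14 kN/m over full span:
  y_1 = -wx²(x²-4Lx+6L²)/(24EI) = -14·(16/5)²·((16/5)²-4·4·(16/5)+6·4²)/(24·10000) = -38528/1171875 m
Load 2 — applied couple M₀=14 kN·m at a=12/5 m (b=L-a=8/5):
  y_2 = M₀a(2x-a)/(2EI)  [x>a] = 14·(12/5)·(2·(16/5)-(12/5))/(2·10000) = 21/3125 m
Load 3 — point force P=-7 kN at a=2 m (b=L-a=2):
  y_3 = -Pa²(3x-a)/(6EI)  [x>a] = -(-7)·2²·(3·(16/5)-2)/(6·10000) = 133/37500 m
Load 4 — triangular load w₀=15 kN/m (0→w₀ over full span):
  y_4 = (w₀Lx³/12-w₀L²x²/6-w₀x⁵/(120L))/EI = (15·4·(16/5)³/12-15·4²·(16/5)²/6-15·(16/5)⁵/(120·4))/10000 = -50048/1953125 m
Superposition: y = Σ y_i = -376837/7812500 m ≈ -0.048235 m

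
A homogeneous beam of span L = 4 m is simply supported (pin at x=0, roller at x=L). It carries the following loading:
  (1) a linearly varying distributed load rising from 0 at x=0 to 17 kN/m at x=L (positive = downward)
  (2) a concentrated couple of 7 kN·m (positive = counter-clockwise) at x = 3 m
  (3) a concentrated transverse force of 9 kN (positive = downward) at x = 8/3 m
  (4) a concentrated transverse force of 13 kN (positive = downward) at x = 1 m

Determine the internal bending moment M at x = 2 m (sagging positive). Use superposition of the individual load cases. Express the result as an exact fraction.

M(2) = 33 kN·m

Load 1 — triangular load w₀=17 kN/m (0→w₀ over full span):
  M_1 = w₀Lx/6 - w₀x³/(6L) = 17·4·2/6 - 17·2³/(6·4) = 17 kN·m
Load 2 — applied couple M₀=7 kN·m at a=3 m (b=L-a=1):
  M_2 = M₀x/L  [x≤a] = 7·2/4 = 7/2 kN·m
Load 3 — point force P=9 kN at a=8/3 m (b=L-a=4/3):
  M_3 = Pbx/L  [x≤a] = 9·(4/3)·2/4 = 6 kN·m
Load 4 — point force P=13 kN at a=1 m (b=L-a=3):
  M_4 = Pa(L-x)/L  [x>a] = 13·1·(4-2)/4 = 13/2 kN·m
Superposition: M = Σ M_i = 33 kN·m ≈ 33.000000 kN·m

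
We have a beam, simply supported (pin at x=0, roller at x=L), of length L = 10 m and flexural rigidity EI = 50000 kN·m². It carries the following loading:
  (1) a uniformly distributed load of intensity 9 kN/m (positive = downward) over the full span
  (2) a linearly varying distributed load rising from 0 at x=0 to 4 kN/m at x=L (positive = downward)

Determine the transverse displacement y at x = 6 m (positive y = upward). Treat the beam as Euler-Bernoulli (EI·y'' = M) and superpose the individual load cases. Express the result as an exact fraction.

y(6) = -25661/937500 m

Load 1 — uniform load w=9 kN/m over full span:
  y_1 = -wx(L³-2Lx²+x³)/(24EI) = -9·6·(10³-2·10·6²+6³)/(24·50000) = -279/12500 m
Load 2 — triangular load w₀=4 kN/m (0→w₀ over full span):
  y_2 = -w₀x(7L⁴-10L²x²+3x⁴)/(360LEI) = -4·6·(7·10⁴-10·10²·6²+3·6⁴)/(360·10·50000) = -1184/234375 m
Superposition: y = Σ y_i = -25661/937500 m ≈ -0.027372 m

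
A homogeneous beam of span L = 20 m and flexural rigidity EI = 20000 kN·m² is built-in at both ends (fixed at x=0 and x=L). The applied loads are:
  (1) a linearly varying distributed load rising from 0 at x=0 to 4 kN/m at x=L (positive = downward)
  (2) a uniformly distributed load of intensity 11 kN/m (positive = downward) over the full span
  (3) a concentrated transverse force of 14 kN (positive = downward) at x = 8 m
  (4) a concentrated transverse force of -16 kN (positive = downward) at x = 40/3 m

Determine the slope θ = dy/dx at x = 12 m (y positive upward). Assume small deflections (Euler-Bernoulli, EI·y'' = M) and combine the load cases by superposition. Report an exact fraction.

θ(12) = 15691/703125 rad

Load 1 — triangular load w₀=4 kN/m (0→w₀ over full span):
  θ_1 = -w₀(2x(L-x)(L-2x)(x+2L)+x²(L-x)²)/(120LEI) = -4·(2·12·(20-12)·(20-2·12)·(12+2·20)+12²·(20-12)²)/(120·20·20000) = 8/3125 rad
Load 2 — uniform load w=11 kN/m over full span:
  θ_2 = -wx(L-x)(L-2x)/(12EI) = -11·12·(20-12)·(20-2·12)/(12·20000) = 11/625 rad
Load 3 — point force P=14 kN at a=8 m (b=L-a=12):
  θ_3 = Pa²(L-x)(2bL-(3b+a)(L-x))/(2L³EI)  [x>a] = 14·8²·(20-12)·(2·12·20-(3·12+8)·(20-12))/(2·20³·20000) = 224/78125 rad
Load 4 — point force P=-16 kN at a=40/3 m (b=L-a=20/3):
  θ_4 = -Pb²x(2aL-(3a+b)x)/(2L³EI)  [x≤a] = -(-16)·(20/3)²·12·(2·(40/3)·20-(3·(40/3)+(20/3))·12)/(2·20³·20000) = -4/5625 rad
Superposition: θ = Σ θ_i = 15691/703125 rad ≈ 0.022316 rad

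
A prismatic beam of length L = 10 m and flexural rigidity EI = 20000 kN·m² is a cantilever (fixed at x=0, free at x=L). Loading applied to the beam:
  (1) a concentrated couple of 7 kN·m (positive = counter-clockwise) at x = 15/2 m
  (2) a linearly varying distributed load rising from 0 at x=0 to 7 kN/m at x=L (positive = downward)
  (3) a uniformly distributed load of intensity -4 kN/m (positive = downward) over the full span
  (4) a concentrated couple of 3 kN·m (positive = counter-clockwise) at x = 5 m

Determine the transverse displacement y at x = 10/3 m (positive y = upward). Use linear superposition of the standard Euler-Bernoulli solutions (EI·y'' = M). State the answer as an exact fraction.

Load 1 — applied couple M₀=7 kN·m at a=15/2 m (b=L-a=5/2):
  y_1 = M₀x²/(2EI)  [x≤a] = 7·(10/3)²/(2·20000) = 7/3600 m
Load 2 — triangular load w₀=7 kN/m (0→w₀ over full span):
  y_2 = (w₀Lx³/12-w₀L²x²/6-w₀x⁵/(120L))/EI = (7·10·(10/3)³/12-7·10²·(10/3)²/6-7·(10/3)⁵/(120·10))/20000 = -3157/58320 m
Load 3 — uniform load w=-4 kN/m over full span:
  y_3 = -wx²(x²-4Lx+6L²)/(24EI) = -(-4)·(10/3)²·((10/3)²-4·10·(10/3)+6·10²)/(24·20000) = 43/972 m
Load 4 — applied couple M₀=3 kN·m at a=5 m (b=L-a=5):
  y_4 = M₀x²/(2EI)  [x≤a] = 3·(10/3)²/(2·20000) = 1/1200 m
Superposition: y = Σ y_i = -83/11664 m ≈ -0.007116 m

y(10/3) = -83/11664 m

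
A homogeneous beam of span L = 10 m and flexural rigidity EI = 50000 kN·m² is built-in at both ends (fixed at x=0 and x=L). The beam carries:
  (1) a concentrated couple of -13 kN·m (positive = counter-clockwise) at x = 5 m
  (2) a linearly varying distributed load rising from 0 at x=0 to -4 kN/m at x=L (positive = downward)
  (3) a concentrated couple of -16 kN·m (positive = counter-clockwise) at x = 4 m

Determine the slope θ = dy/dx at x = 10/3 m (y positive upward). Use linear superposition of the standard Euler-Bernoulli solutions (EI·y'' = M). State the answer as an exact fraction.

Load 1 — applied couple M₀=-13 kN·m at a=5 m (b=L-a=5):
  θ_1 = (R_Ax²/2 - M_Ax)/EI  [x≤a] with R_A=-39/20, M_A=-13/4 = ((-39/20)·(10/3)²/2 - (-13/4)·(10/3))/50000 = 0 rad
Load 2 — triangular load w₀=-4 kN/m (0→w₀ over full span):
  θ_2 = -w₀(2x(L-x)(L-2x)(x+2L)+x²(L-x)²)/(120LEI) = -(-4)·(2·(10/3)·(10-(10/3))·(10-2·(10/3))·((10/3)+2·10)+(10/3)²·(10-(10/3))²)/(120·10·50000) = 8/30375 rad
Load 3 — applied couple M₀=-16 kN·m at a=4 m (b=L-a=6):
  θ_3 = (R_Ax²/2 - M_Ax)/EI  [x≤a] with R_A=-288/125, M_A=-48/25 = ((-288/125)·(10/3)²/2 - (-48/25)·(10/3))/50000 = -2/15625 rad
Superposition: θ = Σ θ_i = 514/3796875 rad ≈ 0.000135 rad

θ(10/3) = 514/3796875 rad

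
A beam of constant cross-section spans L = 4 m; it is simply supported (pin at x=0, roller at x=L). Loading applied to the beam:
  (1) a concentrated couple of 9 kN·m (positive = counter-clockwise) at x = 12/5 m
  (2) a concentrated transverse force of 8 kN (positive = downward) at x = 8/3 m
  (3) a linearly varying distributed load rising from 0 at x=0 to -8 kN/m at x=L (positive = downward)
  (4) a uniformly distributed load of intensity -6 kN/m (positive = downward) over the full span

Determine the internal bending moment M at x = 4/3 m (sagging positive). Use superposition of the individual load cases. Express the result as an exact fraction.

M(4/3) = -845/81 kN·m

Load 1 — applied couple M₀=9 kN·m at a=12/5 m (b=L-a=8/5):
  M_1 = M₀x/L  [x≤a] = 9·(4/3)/4 = 3 kN·m
Load 2 — point force P=8 kN at a=8/3 m (b=L-a=4/3):
  M_2 = Pbx/L  [x≤a] = 8·(4/3)·(4/3)/4 = 32/9 kN·m
Load 3 — triangular load w₀=-8 kN/m (0→w₀ over full span):
  M_3 = w₀Lx/6 - w₀x³/(6L) = (-8)·4·(4/3)/6 - (-8)·(4/3)³/(6·4) = -512/81 kN·m
Load 4 — uniform load w=-6 kN/m over full span:
  M_4 = wx(L-x)/2 = (-6)·(4/3)·(4-(4/3))/2 = -32/3 kN·m
Superposition: M = Σ M_i = -845/81 kN·m ≈ -10.432099 kN·m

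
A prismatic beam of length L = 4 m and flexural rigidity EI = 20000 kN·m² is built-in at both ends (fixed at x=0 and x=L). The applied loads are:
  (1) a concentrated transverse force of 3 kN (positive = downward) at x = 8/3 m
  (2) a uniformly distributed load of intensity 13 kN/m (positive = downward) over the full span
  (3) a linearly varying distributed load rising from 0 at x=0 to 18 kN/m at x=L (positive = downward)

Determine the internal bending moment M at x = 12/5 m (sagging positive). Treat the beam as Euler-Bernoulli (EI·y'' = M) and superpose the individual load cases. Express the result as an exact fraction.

M(12/5) = 16376/1125 kN·m

Load 1 — point force P=3 kN at a=8/3 m (b=L-a=4/3):
  M_1 = Pb²(3a+b)x/L³ - Pab²/L²  [x≤a] = 3·(4/3)²·(3·(8/3)+(4/3))·(12/5)/4³ - 3·(8/3)·(4/3)²/4² = 44/45 kN·m
Load 2 — uniform load w=13 kN/m over full span:
  M_2 = wLx/2 - wL²/12 - wx²/2 = 13·4·(12/5)/2 - 13·4²/12 - 13·(12/5)²/2 = 572/75 kN·m
Load 3 — triangular load w₀=18 kN/m (0→w₀ over full span):
  M_3 = 3w₀Lx/20 - w₀L²/30 - w₀x³/(6L) = 3·18·4·(12/5)/20 - 18·4²/30 - 18·(12/5)³/(6·4) = 744/125 kN·m
Superposition: M = Σ M_i = 16376/1125 kN·m ≈ 14.556444 kN·m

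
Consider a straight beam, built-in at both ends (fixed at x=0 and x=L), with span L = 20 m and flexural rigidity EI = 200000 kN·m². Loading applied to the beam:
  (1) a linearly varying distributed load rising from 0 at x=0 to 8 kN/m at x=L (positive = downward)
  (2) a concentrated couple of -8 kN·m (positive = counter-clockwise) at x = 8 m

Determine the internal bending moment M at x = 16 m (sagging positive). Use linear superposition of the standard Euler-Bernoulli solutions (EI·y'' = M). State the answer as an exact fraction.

Load 1 — triangular load w₀=8 kN/m (0→w₀ over full span):
  M_1 = 3w₀Lx/20 - w₀L²/30 - w₀x³/(6L) = 3·8·20·16/20 - 8·20²/30 - 8·16³/(6·20) = 64/15 kN·m
Load 2 — applied couple M₀=-8 kN·m at a=8 m (b=L-a=12):
  M_2 = R_Ax - M_A - M₀  [x>a] with R_A=-72/125, M_A=-24/25 = (-72/125)·16 - (-24/25) - (-8) = -32/125 kN·m
Superposition: M = Σ M_i = 1504/375 kN·m ≈ 4.010667 kN·m

M(16) = 1504/375 kN·m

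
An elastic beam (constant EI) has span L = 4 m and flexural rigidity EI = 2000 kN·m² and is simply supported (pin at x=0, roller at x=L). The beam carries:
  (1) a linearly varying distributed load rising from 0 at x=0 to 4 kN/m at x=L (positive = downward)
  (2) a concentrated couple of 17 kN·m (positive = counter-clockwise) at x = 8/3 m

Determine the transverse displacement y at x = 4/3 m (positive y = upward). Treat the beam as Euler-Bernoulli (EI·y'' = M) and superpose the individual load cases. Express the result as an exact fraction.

Load 1 — triangular load w₀=4 kN/m (0→w₀ over full span):
  y_1 = -w₀x(7L⁴-10L²x²+3x⁴)/(360LEI) = -4·(4/3)·(7·4⁴-10·4²·(4/3)²+3·(4/3)⁴)/(360·4·2000) = -256/91125 m
Load 2 — applied couple M₀=17 kN·m at a=8/3 m (b=L-a=4/3):
  y_2 = (M₀x³/(6L)+C₁x)/EI  [x≤a] with C₁=M₀(3b²-L²)/(6L)=-68/9 = (17·(4/3)³/(6·4)+(-68/9)·(4/3))/2000 = -17/4050 m
Superposition: y = Σ y_i = -1277/182250 m ≈ -0.007007 m

y(4/3) = -1277/182250 m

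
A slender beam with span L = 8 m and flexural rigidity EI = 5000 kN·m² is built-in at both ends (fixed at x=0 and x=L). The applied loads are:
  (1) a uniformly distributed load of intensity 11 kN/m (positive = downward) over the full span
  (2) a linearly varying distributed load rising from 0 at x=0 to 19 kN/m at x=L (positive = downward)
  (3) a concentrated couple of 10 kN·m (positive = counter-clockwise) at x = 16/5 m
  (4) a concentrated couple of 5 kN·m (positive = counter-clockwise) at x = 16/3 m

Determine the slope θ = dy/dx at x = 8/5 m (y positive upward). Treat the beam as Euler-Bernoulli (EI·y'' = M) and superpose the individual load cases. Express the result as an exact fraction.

θ(8/5) = -19357/1171875 rad

Load 1 — uniform load w=11 kN/m over full span:
  θ_1 = -wx(L-x)(L-2x)/(12EI) = -11·(8/5)·(8-(8/5))·(8-2·(8/5))/(12·5000) = -704/78125 rad
Load 2 — triangular load w₀=19 kN/m (0→w₀ over full span):
  θ_2 = -w₀(2x(L-x)(L-2x)(x+2L)+x²(L-x)²)/(120LEI) = -19·(2·(8/5)·(8-(8/5))·(8-2·(8/5))·((8/5)+2·8)+(8/5)²·(8-(8/5))²)/(120·8·5000) = -8512/1171875 rad
Load 3 — applied couple M₀=10 kN·m at a=16/5 m (b=L-a=24/5):
  θ_3 = (R_Ax²/2 - M_Ax)/EI  [x≤a] with R_A=9/5, M_A=6/5 = ((9/5)·(8/5)²/2 - (6/5)·(8/5))/5000 = 6/78125 rad
Load 4 — applied couple M₀=5 kN·m at a=16/3 m (b=L-a=8/3):
  θ_4 = (R_Ax²/2 - M_Ax)/EI  [x≤a] with R_A=5/6, M_A=5/3 = ((5/6)·(8/5)²/2 - (5/3)·(8/5))/5000 = -1/3125 rad
Superposition: θ = Σ θ_i = -19357/1171875 rad ≈ -0.016518 rad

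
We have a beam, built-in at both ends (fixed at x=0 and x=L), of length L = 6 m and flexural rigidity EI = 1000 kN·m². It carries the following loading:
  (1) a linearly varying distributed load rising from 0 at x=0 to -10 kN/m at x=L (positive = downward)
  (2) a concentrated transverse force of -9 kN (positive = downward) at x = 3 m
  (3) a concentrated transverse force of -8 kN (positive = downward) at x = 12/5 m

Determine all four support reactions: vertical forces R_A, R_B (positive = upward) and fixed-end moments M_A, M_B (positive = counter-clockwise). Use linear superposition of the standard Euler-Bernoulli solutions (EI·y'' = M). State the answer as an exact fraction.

Load 1 — triangular load w₀=-10 kN/m (0→w₀ over full span):
  R_A = 3w₀L/20 = 3·(-10)·6/20 = -9 kN
  M_A = w₀L²/30 = (-10)·6²/30 = -12 kN·m
  R_B = 7w₀L/20 = 7·(-10)·6/20 = -21 kN
  M_B = -w₀L²/20 = -(-10)·6²/20 = 18 kN·m
Load 2 — point force P=-9 kN at a=3 m (b=L-a=3):
  R_A = Pb²(3a+b)/L³ = (-9)·3²·(3·3+3)/6³ = -9/2 kN
  M_A = Pab²/L² = (-9)·3·3²/6² = -27/4 kN·m
  R_B = Pa²(a+3b)/L³ = (-9)·3²·(3+3·3)/6³ = -9/2 kN
  M_B = -Pa²b/L² = -(-9)·3²·3/6² = 27/4 kN·m
Load 3 — point force P=-8 kN at a=12/5 m (b=L-a=18/5):
  R_A = Pb²(3a+b)/L³ = (-8)·(18/5)²·(3·(12/5)+(18/5))/6³ = -648/125 kN
  M_A = Pab²/L² = (-8)·(12/5)·(18/5)²/6² = -864/125 kN·m
  R_B = Pa²(a+3b)/L³ = (-8)·(12/5)²·((12/5)+3·(18/5))/6³ = -352/125 kN
  M_B = -Pa²b/L² = -(-8)·(12/5)²·(18/5)/6² = 576/125 kN·m
Superposition: R_A = -4671/250 kN, M_A = -12831/500 kN·m, R_B = -7079/250 kN, M_B = 14679/500 kN·m

R_A = -4671/250 kN, M_A = -12831/500 kN·m, R_B = -7079/250 kN, M_B = 14679/500 kN·m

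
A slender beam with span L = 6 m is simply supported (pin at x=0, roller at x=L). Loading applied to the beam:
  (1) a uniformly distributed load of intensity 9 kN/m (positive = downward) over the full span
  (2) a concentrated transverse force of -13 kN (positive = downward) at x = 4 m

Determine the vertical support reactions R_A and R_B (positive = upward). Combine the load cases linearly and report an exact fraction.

Load 1 — uniform load w=9 kN/m over full span:
  R_A = wL/2 = 9·6/2 = 27 kN
  R_B = wL/2 = 9·6/2 = 27 kN
Load 2 — point force P=-13 kN at a=4 m (b=L-a=2):
  R_A = Pb/L = (-13)·2/6 = -13/3 kN
  R_B = Pa/L = (-13)·4/6 = -26/3 kN
Superposition: R_A = 68/3 kN, R_B = 55/3 kN

R_A = 68/3 kN, R_B = 55/3 kN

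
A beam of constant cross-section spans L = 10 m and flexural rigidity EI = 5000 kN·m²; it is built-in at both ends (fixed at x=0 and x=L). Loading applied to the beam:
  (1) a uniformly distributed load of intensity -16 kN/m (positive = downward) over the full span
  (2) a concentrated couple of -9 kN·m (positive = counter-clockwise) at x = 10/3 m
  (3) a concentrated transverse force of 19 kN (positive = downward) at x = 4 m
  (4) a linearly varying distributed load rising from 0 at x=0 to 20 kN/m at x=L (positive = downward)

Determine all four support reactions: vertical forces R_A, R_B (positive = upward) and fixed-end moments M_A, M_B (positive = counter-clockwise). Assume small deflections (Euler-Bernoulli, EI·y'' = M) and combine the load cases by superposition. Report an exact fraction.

R_A = -4861/125 kN, M_A = -2948/75 kN·m, R_B = -264/125 kN, M_B = 907/75 kN·m

Load 1 — uniform load w=-16 kN/m over full span:
  R_A = wL/2 = (-16)·10/2 = -80 kN
  M_A = wL²/12 = (-16)·10²/12 = -400/3 kN·m
  R_B = wL/2 = (-16)·10/2 = -80 kN
  M_B = -wL²/12 = -(-16)·10²/12 = 400/3 kN·m
Load 2 — applied couple M₀=-9 kN·m at a=10/3 m (b=L-a=20/3):
  R_A = 6M₀ab/L³ = 6·(-9)·(10/3)·(20/3)/10³ = -6/5 kN
  M_A = M₀b(2a-b)/L² = (-9)·(20/3)·(2·(10/3)-(20/3))/10² = 0 kN·m
  R_B = -6M₀ab/L³ = -6·(-9)·(10/3)·(20/3)/10³ = 6/5 kN
  M_B = M₀a(2b-a)/L² = (-9)·(10/3)·(2·(20/3)-(10/3))/10² = -3 kN·m
Load 3 — point force P=19 kN at a=4 m (b=L-a=6):
  R_A = Pb²(3a+b)/L³ = 19·6²·(3·4+6)/10³ = 1539/125 kN
  M_A = Pab²/L² = 19·4·6²/10² = 684/25 kN·m
  R_B = Pa²(a+3b)/L³ = 19·4²·(4+3·6)/10³ = 836/125 kN
  M_B = -Pa²b/L² = -19·4²·6/10² = -456/25 kN·m
Load 4 — triangular load w₀=20 kN/m (0→w₀ over full span):
  R_A = 3w₀L/20 = 3·20·10/20 = 30 kN
  M_A = w₀L²/30 = 20·10²/30 = 200/3 kN·m
  R_B = 7w₀L/20 = 7·20·10/20 = 70 kN
  M_B = -w₀L²/20 = -20·10²/20 = -100 kN·m
Superposition: R_A = -4861/125 kN, M_A = -2948/75 kN·m, R_B = -264/125 kN, M_B = 907/75 kN·m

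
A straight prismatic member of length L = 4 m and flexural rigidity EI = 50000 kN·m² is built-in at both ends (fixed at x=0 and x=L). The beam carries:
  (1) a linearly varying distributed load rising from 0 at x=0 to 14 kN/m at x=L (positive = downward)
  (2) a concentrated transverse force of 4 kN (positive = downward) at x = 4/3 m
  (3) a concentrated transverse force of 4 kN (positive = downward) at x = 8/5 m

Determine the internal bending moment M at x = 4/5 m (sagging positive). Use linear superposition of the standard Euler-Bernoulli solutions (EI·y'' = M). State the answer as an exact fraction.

Load 1 — triangular load w₀=14 kN/m (0→w₀ over full span):
  M_1 = 3w₀Lx/20 - w₀L²/30 - w₀x³/(6L) = 3·14·4·(4/5)/20 - 14·4²/30 - 14·(4/5)³/(6·4) = -392/375 kN·m
Load 2 — point force P=4 kN at a=4/3 m (b=L-a=8/3):
  M_2 = Pb²(3a+b)x/L³ - Pab²/L²  [x≤a] = 4·(8/3)²·(3·(4/3)+(8/3))·(4/5)/4³ - 4·(4/3)·(8/3)²/4² = 0 kN·m
Load 3 — point force P=4 kN at a=8/5 m (b=L-a=12/5):
  M_3 = Pb²(3a+b)x/L³ - Pab²/L²  [x≤a] = 4·(12/5)²·(3·(8/5)+(12/5))·(4/5)/4³ - 4·(8/5)·(12/5)²/4² = -144/625 kN·m
Superposition: M = Σ M_i = -2392/1875 kN·m ≈ -1.275733 kN·m

M(4/5) = -2392/1875 kN·m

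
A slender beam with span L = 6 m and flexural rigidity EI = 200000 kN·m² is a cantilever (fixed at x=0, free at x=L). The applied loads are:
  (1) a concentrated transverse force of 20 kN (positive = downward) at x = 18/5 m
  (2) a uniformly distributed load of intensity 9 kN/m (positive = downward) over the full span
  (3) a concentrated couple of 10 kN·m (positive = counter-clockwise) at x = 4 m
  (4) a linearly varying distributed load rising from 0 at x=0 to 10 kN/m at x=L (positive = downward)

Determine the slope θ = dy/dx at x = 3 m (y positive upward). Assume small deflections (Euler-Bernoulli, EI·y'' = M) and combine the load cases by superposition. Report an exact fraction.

Load 1 — point force P=20 kN at a=18/5 m (b=L-a=12/5):
  θ_1 = -Px(2a-x)/(2EI)  [x≤a] = -20·3·(2·(18/5)-3)/(2·200000) = -63/100000 rad
Load 2 — uniform load w=9 kN/m over full span:
  θ_2 = -wx(x²-3Lx+3L²)/(6EI) = -9·3·(3²-3·6·3+3·6²)/(6·200000) = -567/400000 rad
Load 3 — applied couple M₀=10 kN·m at a=4 m (b=L-a=2):
  θ_3 = M₀x/EI  [x≤a] = 10·3/200000 = 3/20000 rad
Load 4 — triangular load w₀=10 kN/m (0→w₀ over full span):
  θ_4 = (w₀Lx²/4-w₀L²x/3-w₀x⁴/(24L))/EI = (10·6·3²/4-10·6²·3/3-10·3⁴/(24·6))/200000 = -369/320000 rad
Superposition: θ = Σ θ_i = -4881/1600000 rad ≈ -0.003051 rad

θ(3) = -4881/1600000 rad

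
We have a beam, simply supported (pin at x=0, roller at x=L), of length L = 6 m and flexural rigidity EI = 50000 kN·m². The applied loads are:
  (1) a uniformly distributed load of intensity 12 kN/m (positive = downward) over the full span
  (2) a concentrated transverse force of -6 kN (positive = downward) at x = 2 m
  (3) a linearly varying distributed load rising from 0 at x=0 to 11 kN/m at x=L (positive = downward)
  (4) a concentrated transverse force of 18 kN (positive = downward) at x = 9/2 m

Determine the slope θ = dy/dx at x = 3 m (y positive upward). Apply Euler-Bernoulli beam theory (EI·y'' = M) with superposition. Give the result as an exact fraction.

Load 1 — uniform load w=12 kN/m over full span:
  θ_1 = -w(L³-6Lx²+4x³)/(24EI) = -12·(6³-6·6·3²+4·3³)/(24·50000) = 0 rad
Load 2 — point force P=-6 kN at a=2 m (b=L-a=4):
  θ_2 = -Pa(2L²-6Lx+3x²+a²)/(6LEI)  [x>a] = -(-6)·2·(2·6²-6·6·3+3·3²+2²)/(6·6·50000) = -1/30000 rad
Load 3 — triangular load w₀=11 kN/m (0→w₀ over full span):
  θ_3 = -w₀(7L⁴-30L²x²+15x⁴)/(360LEI) = -11·(7·6⁴-30·6²·3²+15·3⁴)/(360·6·50000) = -231/4000000 rad
Load 4 — point force P=18 kN at a=9/2 m (b=L-a=3/2):
  θ_4 = -Pb(L²-b²-3x²)/(6LEI)  [x≤a] = -18·(3/2)·(6²-(3/2)²-3·3²)/(6·6·50000) = -81/800000 rad
Superposition: θ = Σ θ_i = -577/3000000 rad ≈ -0.000192 rad

θ(3) = -577/3000000 rad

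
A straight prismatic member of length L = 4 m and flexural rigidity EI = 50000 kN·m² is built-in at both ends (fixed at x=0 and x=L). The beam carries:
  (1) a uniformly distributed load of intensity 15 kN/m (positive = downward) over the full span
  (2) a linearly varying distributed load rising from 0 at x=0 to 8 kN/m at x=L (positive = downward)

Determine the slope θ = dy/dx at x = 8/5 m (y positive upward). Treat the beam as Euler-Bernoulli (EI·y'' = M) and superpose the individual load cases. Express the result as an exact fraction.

Load 1 — uniform load w=15 kN/m over full span:
  θ_1 = -wx(L-x)(L-2x)/(12EI) = -15·(8/5)·(4-(8/5))·(4-2·(8/5))/(12·50000) = -6/78125 rad
Load 2 — triangular load w₀=8 kN/m (0→w₀ over full span):
  θ_2 = -w₀(2x(L-x)(L-2x)(x+2L)+x²(L-x)²)/(120LEI) = -8·(2·(8/5)·(4-(8/5))·(4-2·(8/5))·((8/5)+2·4)+(8/5)²·(4-(8/5))²)/(120·4·50000) = -48/1953125 rad
Superposition: θ = Σ θ_i = -198/1953125 rad ≈ -0.000101 rad

θ(8/5) = -198/1953125 rad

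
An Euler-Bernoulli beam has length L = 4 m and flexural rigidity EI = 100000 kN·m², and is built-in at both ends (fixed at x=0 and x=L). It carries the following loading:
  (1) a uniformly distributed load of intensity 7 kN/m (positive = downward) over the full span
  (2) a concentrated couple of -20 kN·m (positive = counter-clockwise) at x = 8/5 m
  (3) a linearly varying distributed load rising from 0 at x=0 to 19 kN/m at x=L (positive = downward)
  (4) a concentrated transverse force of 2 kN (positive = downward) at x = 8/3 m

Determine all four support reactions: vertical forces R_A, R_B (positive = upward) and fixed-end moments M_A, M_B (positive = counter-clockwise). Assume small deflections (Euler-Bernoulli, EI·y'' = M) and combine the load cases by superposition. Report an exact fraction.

Load 1 — uniform load w=7 kN/m over full span:
  R_A = wL/2 = 7·4/2 = 14 kN
  M_A = wL²/12 = 7·4²/12 = 28/3 kN·m
  R_B = wL/2 = 7·4/2 = 14 kN
  M_B = -wL²/12 = -7·4²/12 = -28/3 kN·m
Load 2 — applied couple M₀=-20 kN·m at a=8/5 m (b=L-a=12/5):
  R_A = 6M₀ab/L³ = 6·(-20)·(8/5)·(12/5)/4³ = -36/5 kN
  M_A = M₀b(2a-b)/L² = (-20)·(12/5)·(2·(8/5)-(12/5))/4² = -12/5 kN·m
  R_B = -6M₀ab/L³ = -6·(-20)·(8/5)·(12/5)/4³ = 36/5 kN
  M_B = M₀a(2b-a)/L² = (-20)·(8/5)·(2·(12/5)-(8/5))/4² = -32/5 kN·m
Load 3 — triangular load w₀=19 kN/m (0→w₀ over full span):
  R_A = 3w₀L/20 = 3·19·4/20 = 57/5 kN
  M_A = w₀L²/30 = 19·4²/30 = 152/15 kN·m
  R_B = 7w₀L/20 = 7·19·4/20 = 133/5 kN
  M_B = -w₀L²/20 = -19·4²/20 = -76/5 kN·m
Load 4 — point force P=2 kN at a=8/3 m (b=L-a=4/3):
  R_A = Pb²(3a+b)/L³ = 2·(4/3)²·(3·(8/3)+(4/3))/4³ = 14/27 kN
  M_A = Pab²/L² = 2·(8/3)·(4/3)²/4² = 16/27 kN·m
  R_B = Pa²(a+3b)/L³ = 2·(8/3)²·((8/3)+3·(4/3))/4³ = 40/27 kN
  M_B = -Pa²b/L² = -2·(8/3)²·(4/3)/4² = -32/27 kN·m
Superposition: R_A = 2527/135 kN, M_A = 2384/135 kN·m, R_B = 6653/135 kN, M_B = -4336/135 kN·m

R_A = 2527/135 kN, M_A = 2384/135 kN·m, R_B = 6653/135 kN, M_B = -4336/135 kN·m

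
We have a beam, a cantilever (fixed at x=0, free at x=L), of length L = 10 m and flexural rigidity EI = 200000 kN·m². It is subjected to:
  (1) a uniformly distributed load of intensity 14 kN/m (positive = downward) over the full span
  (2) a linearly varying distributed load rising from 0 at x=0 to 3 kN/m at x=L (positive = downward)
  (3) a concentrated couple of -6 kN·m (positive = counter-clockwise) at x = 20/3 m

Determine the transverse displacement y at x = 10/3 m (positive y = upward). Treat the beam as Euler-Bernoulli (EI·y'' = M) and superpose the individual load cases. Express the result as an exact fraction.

y(10/3) = -17467/972000 m

Load 1 — uniform load w=14 kN/m over full span:
  y_1 = -wx²(x²-4Lx+6L²)/(24EI) = -14·(10/3)²·((10/3)²-4·10·(10/3)+6·10²)/(24·200000) = -301/19440 m
Load 2 — triangular load w₀=3 kN/m (0→w₀ over full span):
  y_2 = (w₀Lx³/12-w₀L²x²/6-w₀x⁵/(120L))/EI = (3·10·(10/3)³/12-3·10²·(10/3)²/6-3·(10/3)⁵/(120·10))/200000 = -451/194400 m
Load 3 — applied couple M₀=-6 kN·m at a=20/3 m (b=L-a=10/3):
  y_3 = M₀x²/(2EI)  [x≤a] = (-6)·(10/3)²/(2·200000) = -1/6000 m
Superposition: y = Σ y_i = -17467/972000 m ≈ -0.017970 m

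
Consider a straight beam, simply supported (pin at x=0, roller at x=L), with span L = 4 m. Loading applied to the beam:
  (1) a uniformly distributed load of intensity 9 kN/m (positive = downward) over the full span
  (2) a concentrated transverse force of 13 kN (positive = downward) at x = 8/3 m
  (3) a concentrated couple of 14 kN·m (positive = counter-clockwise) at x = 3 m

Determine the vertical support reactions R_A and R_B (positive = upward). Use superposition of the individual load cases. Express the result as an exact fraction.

Load 1 — uniform load w=9 kN/m over full span:
  R_A = wL/2 = 9·4/2 = 18 kN
  R_B = wL/2 = 9·4/2 = 18 kN
Load 2 — point force P=13 kN at a=8/3 m (b=L-a=4/3):
  R_A = Pb/L = 13·(4/3)/4 = 13/3 kN
  R_B = Pa/L = 13·(8/3)/4 = 26/3 kN
Load 3 — applied couple M₀=14 kN·m at a=3 m (b=L-a=1):
  R_A = M₀/L = 14/4 = 7/2 kN
  R_B = -M₀/L = -14/4 = -7/2 kN
Superposition: R_A = 155/6 kN, R_B = 139/6 kN

R_A = 155/6 kN, R_B = 139/6 kN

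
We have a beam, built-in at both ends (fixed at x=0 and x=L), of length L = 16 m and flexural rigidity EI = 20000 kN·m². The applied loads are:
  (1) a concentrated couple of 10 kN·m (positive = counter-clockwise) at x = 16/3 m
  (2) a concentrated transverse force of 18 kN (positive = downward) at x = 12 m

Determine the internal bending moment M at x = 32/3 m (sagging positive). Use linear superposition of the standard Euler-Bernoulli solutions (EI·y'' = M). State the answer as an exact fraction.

Load 1 — applied couple M₀=10 kN·m at a=16/3 m (b=L-a=32/3):
  M_1 = R_Ax - M_A - M₀  [x>a] with R_A=5/6, M_A=0 = (5/6)·(32/3) - 0 - 10 = -10/9 kN·m
Load 2 — point force P=18 kN at a=12 m (b=L-a=4):
  M_2 = Pb²(3a+b)x/L³ - Pab²/L²  [x≤a] = 18·4²·(3·12+4)·(32/3)/16³ - 18·12·4²/16² = 33/2 kN·m
Superposition: M = Σ M_i = 277/18 kN·m ≈ 15.388889 kN·m

M(32/3) = 277/18 kN·m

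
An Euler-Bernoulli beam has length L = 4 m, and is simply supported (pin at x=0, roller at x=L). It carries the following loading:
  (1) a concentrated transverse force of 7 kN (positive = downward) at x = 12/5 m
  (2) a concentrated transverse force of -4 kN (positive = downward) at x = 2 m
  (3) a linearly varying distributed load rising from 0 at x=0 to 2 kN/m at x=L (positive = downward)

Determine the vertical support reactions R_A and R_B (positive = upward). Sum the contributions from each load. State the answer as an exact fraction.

Load 1 — point force P=7 kN at a=12/5 m (b=L-a=8/5):
  R_A = Pb/L = 7·(8/5)/4 = 14/5 kN
  R_B = Pa/L = 7·(12/5)/4 = 21/5 kN
Load 2 — point force P=-4 kN at a=2 m (b=L-a=2):
  R_A = Pb/L = (-4)·2/4 = -2 kN
  R_B = Pa/L = (-4)·2/4 = -2 kN
Load 3 — triangular load w₀=2 kN/m (0→w₀ over full span):
  R_A = w₀L/6 = 2·4/6 = 4/3 kN
  R_B = w₀L/3 = 2·4/3 = 8/3 kN
Superposition: R_A = 32/15 kN, R_B = 73/15 kN

R_A = 32/15 kN, R_B = 73/15 kN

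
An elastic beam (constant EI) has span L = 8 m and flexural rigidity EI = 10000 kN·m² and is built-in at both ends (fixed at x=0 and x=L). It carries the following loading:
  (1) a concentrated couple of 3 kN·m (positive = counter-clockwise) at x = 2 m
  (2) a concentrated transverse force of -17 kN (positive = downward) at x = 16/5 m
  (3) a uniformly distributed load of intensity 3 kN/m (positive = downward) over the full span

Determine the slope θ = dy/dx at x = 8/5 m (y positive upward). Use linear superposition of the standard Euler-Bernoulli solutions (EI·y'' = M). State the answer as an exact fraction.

θ(8/5) = 4989/7812500 rad

Load 1 — applied couple M₀=3 kN·m at a=2 m (b=L-a=6):
  θ_1 = (R_Ax²/2 - M_Ax)/EI  [x≤a] with R_A=27/64, M_A=-9/16 = ((27/64)·(8/5)²/2 - (-9/16)·(8/5))/10000 = 9/62500 rad
Load 2 — point force P=-17 kN at a=16/5 m (b=L-a=24/5):
  θ_2 = -Pb²x(2aL-(3a+b)x)/(2L³EI)  [x≤a] = -(-17)·(24/5)²·(8/5)·(2·(16/5)·8-(3·(16/5)+(24/5))·(8/5))/(2·8³·10000) = 3366/1953125 rad
Load 3 — uniform load w=3 kN/m over full span:
  θ_3 = -wx(L-x)(L-2x)/(12EI) = -3·(8/5)·(8-(8/5))·(8-2·(8/5))/(12·10000) = -96/78125 rad
Superposition: θ = Σ θ_i = 4989/7812500 rad ≈ 0.000639 rad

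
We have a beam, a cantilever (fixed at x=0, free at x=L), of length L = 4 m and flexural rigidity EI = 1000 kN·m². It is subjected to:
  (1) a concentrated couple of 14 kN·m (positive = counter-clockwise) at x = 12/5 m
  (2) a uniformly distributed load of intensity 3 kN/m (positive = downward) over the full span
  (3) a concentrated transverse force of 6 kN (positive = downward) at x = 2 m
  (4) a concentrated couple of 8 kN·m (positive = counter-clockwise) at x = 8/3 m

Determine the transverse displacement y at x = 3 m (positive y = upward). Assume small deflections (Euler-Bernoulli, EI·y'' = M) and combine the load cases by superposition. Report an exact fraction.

y(3) = 7039/1800000 m

Load 1 — applied couple M₀=14 kN·m at a=12/5 m (b=L-a=8/5):
  y_1 = M₀a(2x-a)/(2EI)  [x>a] = 14·(12/5)·(2·3-(12/5))/(2·1000) = 189/3125 m
Load 2 — uniform load w=3 kN/m over full span:
  y_2 = -wx²(x²-4Lx+6L²)/(24EI) = -3·3²·(3²-4·4·3+6·4²)/(24·1000) = -513/8000 m
Load 3 — point force P=6 kN at a=2 m (b=L-a=2):
  y_3 = -Pa²(3x-a)/(6EI)  [x>a] = -6·2²·(3·3-2)/(6·1000) = -7/250 m
Load 4 — applied couple M₀=8 kN·m at a=8/3 m (b=L-a=4/3):
  y_4 = M₀a(2x-a)/(2EI)  [x>a] = 8·(8/3)·(2·3-(8/3))/(2·1000) = 8/225 m
Superposition: y = Σ y_i = 7039/1800000 m ≈ 0.003911 m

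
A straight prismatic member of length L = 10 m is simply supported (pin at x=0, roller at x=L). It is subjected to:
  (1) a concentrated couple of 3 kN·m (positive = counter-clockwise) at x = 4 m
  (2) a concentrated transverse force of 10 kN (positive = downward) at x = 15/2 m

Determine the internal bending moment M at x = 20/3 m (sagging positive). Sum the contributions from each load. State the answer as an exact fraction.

Load 1 — applied couple M₀=3 kN·m at a=4 m (b=L-a=6):
  M_1 = M₀x/L - M₀  [x>a] = 3·(20/3)/10 - 3 = -1 kN·m
Load 2 — point force P=10 kN at a=15/2 m (b=L-a=5/2):
  M_2 = Pbx/L  [x≤a] = 10·(5/2)·(20/3)/10 = 50/3 kN·m
Superposition: M = Σ M_i = 47/3 kN·m ≈ 15.666667 kN·m

M(20/3) = 47/3 kN·m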